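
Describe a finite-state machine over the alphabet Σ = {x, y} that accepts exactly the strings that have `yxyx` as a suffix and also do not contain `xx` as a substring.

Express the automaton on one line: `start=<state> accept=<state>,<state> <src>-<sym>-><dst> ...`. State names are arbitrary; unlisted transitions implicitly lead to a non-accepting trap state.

Build one automaton per condition and run them in lockstep. One (5 states) tracks how much of the suffix `yxyx` has currently been matched; the other (3 states) tracks partial matches of the forbidden pattern `xx`. Each combined state is a pair, one component from each; accept when both components accept. After merging equivalent states the machine shrinks.
A 7-state machine:
        x   y  
>  s0   s1  s2 
   s1   s3  s2 
   s2   s4  s2 
   s3   s3  s3 
   s4   s3  s5 
   s5   s6  s2 
 * s6   s3  s5 
(> = start, * = accepting)

start=s0 accept=s6 s0-x->s1 s0-y->s2 s1-x->s3 s1-y->s2 s2-x->s4 s2-y->s2 s3-x->s3 s3-y->s3 s4-x->s3 s4-y->s5 s5-x->s6 s5-y->s2 s6-x->s3 s6-y->s5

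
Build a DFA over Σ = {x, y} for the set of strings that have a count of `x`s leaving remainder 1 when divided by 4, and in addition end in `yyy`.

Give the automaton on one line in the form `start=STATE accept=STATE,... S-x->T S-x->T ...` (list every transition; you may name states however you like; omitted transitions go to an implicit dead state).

Run two small machines in parallel and take their product. One (4 states) tracks the count of `x`s modulo 4; the other (4 states) tracks how much of the suffix `yyy` has currently been matched. Each combined state is a pair, one component from each; accept when both components accept. After merging equivalent states the machine shrinks.
        x   y  
>  s0   s1  s0 
   s1   s2  s3 
   s2   s4  s2 
   s3   s2  s5 
   s4   s0  s4 
   s5   s2  s6 
 * s6   s2  s6 
(> = start, * = accepting)

start=s0 accept=s6 s0-x->s1 s0-y->s0 s1-x->s2 s1-y->s3 s2-x->s4 s2-y->s2 s3-x->s2 s3-y->s5 s4-x->s0 s4-y->s4 s5-x->s2 s5-y->s6 s6-x->s2 s6-y->s6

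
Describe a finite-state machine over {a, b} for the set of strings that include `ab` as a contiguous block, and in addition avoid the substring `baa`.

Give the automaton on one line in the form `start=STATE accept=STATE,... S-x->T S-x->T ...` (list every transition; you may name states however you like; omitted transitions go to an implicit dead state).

Handle the two conditions separately and then intersect. One (3 states) tracks whether and how much of `ab` has been seen; the other (4 states) tracks partial matches of the forbidden pattern `baa`. Each combined state is a pair, one component from each; accept when both components accept. Minimizing collapses redundant product states.
A 7-state machine:
        a   b  
>  q0   q1  q2 
   q1   q1  q3 
   q2   q4  q2 
 * q3   q5  q3 
   q4   q6  q3 
 * q5   q6  q3 
   q6   q6  q6 
(> = start, * = accepting)

start=q0 accept=q3,q5 q0-a->q1 q0-b->q2 q1-a->q1 q1-b->q3 q2-a->q4 q2-b->q2 q3-a->q5 q3-b->q3 q4-a->q6 q4-b->q3 q5-a->q6 q5-b->q3 q6-a->q6 q6-b->q6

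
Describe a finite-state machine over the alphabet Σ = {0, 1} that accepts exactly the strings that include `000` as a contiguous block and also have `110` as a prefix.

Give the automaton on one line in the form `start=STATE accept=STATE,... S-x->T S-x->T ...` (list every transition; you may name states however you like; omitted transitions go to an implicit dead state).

Run two small machines in parallel and take their product. The first has 4 states tracking whether and how much of `000` has been seen; the second has 5 states tracking whether the input so far still matches the prefix `110`. A product state is a pair (one from each), accepting exactly when both do. Equivalent product states are then merged.
8 states suffice.
        0   1  
>  S0   S1  S2 
   S1   S1  S1 
   S2   S1  S3 
   S3   S4  S1 
   S4   S5  S6 
   S5   S7  S6 
   S6   S4  S6 
 * S7   S7  S7 
(> = start, * = accepting)

start=S0 accept=S7 S0-0->S1 S0-1->S2 S1-0->S1 S1-1->S1 S2-0->S1 S2-1->S3 S3-0->S4 S3-1->S1 S4-0->S5 S4-1->S6 S5-0->S7 S5-1->S6 S6-0->S4 S6-1->S6 S7-0->S7 S7-1->S7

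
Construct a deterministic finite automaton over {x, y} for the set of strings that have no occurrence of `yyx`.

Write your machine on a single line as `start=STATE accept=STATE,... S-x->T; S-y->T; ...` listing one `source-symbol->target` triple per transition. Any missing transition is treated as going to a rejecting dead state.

start=s0; accept=s0,s1,s2; s0-x->s0; s0-y->s1; s1-x->s0; s1-y->s2; s2-x->s3; s2-y->s2; s3-x->s3; s3-y->s3

This is the complement of 'contains `yyx`'. Use the same substring-matching states — s0 through s3 holding how much of `yyx` has just been matched — but flip the accepting set: everything except the trap s3 accepts.
With 4 states:
        x   y  
>* s0   s0  s1 
 * s1   s0  s2 
 * s2   s3  s2 
   s3   s3  s3 
(> = start, * = accepting)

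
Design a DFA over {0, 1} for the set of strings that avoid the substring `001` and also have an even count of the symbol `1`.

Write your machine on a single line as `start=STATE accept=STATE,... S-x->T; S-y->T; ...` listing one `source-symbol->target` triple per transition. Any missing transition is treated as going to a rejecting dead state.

Build one automaton per condition and run them in lockstep. One (4 states) tracks partial matches of the forbidden pattern `001`; the other (2 states) tracks the count of `1`s modulo 2. Each combined state is a pair, one component from each; accept when both components accept. Minimizing collapses redundant product states.
With 6 states:
        0   1  
>* S0   S1  S2 
 * S1   S3  S2 
   S2   S4  S0 
 * S3   S3  S5 
   S4   S5  S0 
   S5   S5  S5 
(> = start, * = accepting)

start=S0; accept=S0,S1,S3; S0-0->S1; S0-1->S2; S1-0->S3; S1-1->S2; S2-0->S4; S2-1->S0; S3-0->S3; S3-1->S5; S4-0->S5; S4-1->S0; S5-0->S5; S5-1->S5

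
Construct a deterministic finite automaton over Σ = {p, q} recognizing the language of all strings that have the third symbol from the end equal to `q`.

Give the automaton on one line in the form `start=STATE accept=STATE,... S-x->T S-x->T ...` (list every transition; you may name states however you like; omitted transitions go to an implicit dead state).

start=S0 accept=S11,S12,S13,S14 S0-p->S1 S0-q->S2 S1-p->S3 S1-q->S4 S2-p->S5 S2-q->S6 S3-p->S7 S3-q->S8 S4-p->S9 S4-q->S10 S5-p->S11 S5-q->S12 S6-p->S13 S6-q->S14 S7-p->S7 S7-q->S8 S8-p->S9 S8-q->S10 S9-p->S11 S9-q->S12 S10-p->S13 S10-q->S14 S11-p->S7 S11-q->S8 S12-p->S9 S12-q->S10 S13-p->S11 S13-q->S12 S14-p->S13 S14-q->S14

Because acceptance depends on a position counted from the end, the machine has to buffer the most recent 3 symbols. Make each state the string of the last up-to-3 symbols read; on input `x` shift the window left and append `x`. Accept when the buffered window has length 3 and begins with `q`.
With 15 states:
          p    q  
>  S0     S1   S2 
   S1     S3   S4 
   S2     S5   S6 
   S3     S7   S8 
   S4     S9  S10 
   S5    S11  S12 
   S6    S13  S14 
   S7     S7   S8 
   S8     S9  S10 
   S9    S11  S12 
   S10   S13  S14 
 * S11    S7   S8 
 * S12    S9  S10 
 * S13   S11  S12 
 * S14   S13  S14 
(> = start, * = accepting)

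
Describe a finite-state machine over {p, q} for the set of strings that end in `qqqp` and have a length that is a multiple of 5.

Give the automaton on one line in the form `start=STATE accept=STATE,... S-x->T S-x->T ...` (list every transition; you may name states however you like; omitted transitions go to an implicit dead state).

start=s0 accept=s8 s0-p->s1 s0-q->s1 s1-p->s2 s1-q->s3 s2-p->s4 s2-q->s4 s3-p->s4 s3-q->s5 s4-p->s6 s4-q->s6 s5-p->s6 s5-q->s7 s6-p->s0 s6-q->s0 s7-p->s8 s7-q->s0 s8-p->s1 s8-q->s1

Handle the two conditions separately and then intersect. The first has 5 states tracking how much of the suffix `qqqp` has currently been matched; the second has 5 states tracking the input length modulo 5. A product state is a pair (one from each), accepting exactly when both do. After merging equivalent states the machine shrinks.
        p   q  
>  s0   s1  s1 
   s1   s2  s3 
   s2   s4  s4 
   s3   s4  s5 
   s4   s6  s6 
   s5   s6  s7 
   s6   s0  s0 
   s7   s8  s0 
 * s8   s1  s1 
(> = start, * = accepting)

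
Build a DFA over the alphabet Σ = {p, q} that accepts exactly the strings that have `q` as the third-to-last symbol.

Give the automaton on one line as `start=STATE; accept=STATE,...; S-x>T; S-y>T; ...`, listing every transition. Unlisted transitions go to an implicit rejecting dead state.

A DFA must remember the last 3 symbols (since which symbol is third-to-last isn't known until the input ends). Use one state per possible window of the last ≤3 symbols; accept from those whose window starts with `q`.
With 15 states:
          p    q  
>  S0     S1   S2 
   S1     S3   S4 
   S2     S5   S6 
   S3     S7   S8 
   S4     S9  S10 
   S5    S11  S12 
   S6    S13  S14 
   S7     S7   S8 
   S8     S9  S10 
   S9    S11  S12 
   S10   S13  S14 
 * S11    S7   S8 
 * S12    S9  S10 
 * S13   S11  S12 
 * S14   S13  S14 
(> = start, * = accepting)

start=S0; accept=S11,S12,S13,S14; S0-p>S1; S0-q>S2; S1-p>S3; S1-q>S4; S2-p>S5; S2-q>S6; S3-p>S7; S3-q>S8; S4-p>S9; S4-q>S10; S5-p>S11; S5-q>S12; S6-p>S13; S6-q>S14; S7-p>S7; S7-q>S8; S8-p>S9; S8-q>S10; S9-p>S11; S9-q>S12; S10-p>S13; S10-q>S14; S11-p>S7; S11-q>S8; S12-p>S9; S12-q>S10; S13-p>S11; S13-q>S12; S14-p>S13; S14-q>S14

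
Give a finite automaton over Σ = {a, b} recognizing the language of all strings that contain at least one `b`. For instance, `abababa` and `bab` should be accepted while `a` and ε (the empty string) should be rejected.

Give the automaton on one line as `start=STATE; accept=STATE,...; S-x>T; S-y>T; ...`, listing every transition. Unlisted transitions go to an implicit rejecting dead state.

Only the number of `b`s matters, and only up to 2. Make a chain S0 → S1 → S2 advanced by each `b` (with S2 absorbing); every other symbol self-loops. The accepting set is {S1, S2}.
        a   b  
>  S0   S0  S1 
 * S1   S1  S2 
 * S2   S2  S2 
(> = start, * = accepting)

start=S0; accept=S1,S2; S0-a>S0; S0-b>S1; S1-a>S1; S1-b>S2; S2-a>S2; S2-b>S2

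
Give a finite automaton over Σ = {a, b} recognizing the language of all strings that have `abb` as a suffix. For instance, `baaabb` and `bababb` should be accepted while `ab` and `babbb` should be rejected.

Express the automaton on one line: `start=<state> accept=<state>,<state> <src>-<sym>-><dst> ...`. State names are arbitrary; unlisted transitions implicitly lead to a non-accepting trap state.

Let each state record the length of the longest suffix of the input read so far that is also a prefix of `abb`. q1 means the last symbol is `a`; q2 means the last 2 symbols are `ab`; q3 means the last 3 symbols are `abb`. Accept only at q3, where the string currently ends in `abb`.
4 states suffice.
        a   b  
>  q0   q1  q0 
   q1   q1  q2 
   q2   q1  q3 
 * q3   q1  q0 
(> = start, * = accepting)

start=q0 accept=q3 q0-a->q1 q0-b->q0 q1-a->q1 q1-b->q2 q2-a->q1 q2-b->q3 q3-a->q1 q3-b->q0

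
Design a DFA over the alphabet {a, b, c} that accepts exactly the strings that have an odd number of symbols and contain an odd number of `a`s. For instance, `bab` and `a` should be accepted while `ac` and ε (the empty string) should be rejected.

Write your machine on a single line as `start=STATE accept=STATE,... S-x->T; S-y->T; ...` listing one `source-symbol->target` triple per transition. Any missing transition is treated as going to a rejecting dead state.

start=q0; accept=q1; q0-a->q1; q0-b->q2; q0-c->q2; q1-a->q0; q1-b->q3; q1-c->q3; q2-a->q3; q2-b->q0; q2-c->q0; q3-a->q2; q3-b->q1; q3-c->q1

Run two small machines in parallel and take their product. The first has 2 states tracking the input length modulo 2; the second has 2 states tracking the count of `a`s modulo 2. A product state is a pair (one from each), accepting exactly when both do.
        a   b   c  
>  q0   q1  q2  q2 
 * q1   q0  q3  q3 
   q2   q3  q0  q0 
   q3   q2  q1  q1 
(> = start, * = accepting)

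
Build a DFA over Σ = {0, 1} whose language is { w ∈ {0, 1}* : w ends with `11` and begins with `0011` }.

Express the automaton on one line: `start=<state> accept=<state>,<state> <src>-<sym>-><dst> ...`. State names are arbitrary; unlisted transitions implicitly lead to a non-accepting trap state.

start=A accept=H A-0->B A-1->C B-0->D B-1->C C-0->E C-1->F D-0->E D-1->G E-0->E E-1->C F-0->E F-1->F G-0->E G-1->H H-0->I H-1->H I-0->I I-1->J J-0->I J-1->H

Handle the two conditions separately and then intersect. One (3 states) tracks how much of the suffix `11` has currently been matched; the other (6 states) tracks whether the input so far still matches the prefix `0011`. Each combined state is a pair, one component from each; accept when both components accept.
A 10-state machine:
       0  1 
>  A   B  C 
   B   D  C 
   C   E  F 
   D   E  G 
   E   E  C 
   F   E  F 
   G   E  H 
 * H   I  H 
   I   I  J 
   J   I  H 
(> = start, * = accepting)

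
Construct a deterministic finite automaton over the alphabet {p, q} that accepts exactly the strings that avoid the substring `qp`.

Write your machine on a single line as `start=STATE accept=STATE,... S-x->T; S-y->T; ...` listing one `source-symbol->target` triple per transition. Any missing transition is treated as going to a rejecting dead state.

This is the complement of 'contains `qp`'. Use the same substring-matching states — S0 through S2 holding how much of `qp` has just been matched — but flip the accepting set: everything except the trap S2 accepts.
3 states suffice.
        p   q  
>* S0   S0  S1 
 * S1   S2  S1 
   S2   S2  S2 
(> = start, * = accepting)

start=S0; accept=S0,S1; S0-p->S0; S0-q->S1; S1-p->S2; S1-q->S1; S2-p->S2; S2-q->S2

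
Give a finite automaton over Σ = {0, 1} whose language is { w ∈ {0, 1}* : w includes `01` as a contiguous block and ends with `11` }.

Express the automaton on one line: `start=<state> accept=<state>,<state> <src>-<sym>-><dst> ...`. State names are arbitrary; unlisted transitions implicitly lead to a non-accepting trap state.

start=s0 accept=s3 s0-0->s1 s0-1->s0 s1-0->s1 s1-1->s2 s2-0->s1 s2-1->s3 s3-0->s1 s3-1->s3

Run two small machines in parallel and take their product. One (3 states) tracks whether and how much of `01` has been seen; the other (3 states) tracks how much of the suffix `11` has currently been matched. Each combined state is a pair, one component from each; accept when both components accept. Minimizing collapses redundant product states.
A 4-state machine:
        0   1  
>  s0   s1  s0 
   s1   s1  s2 
   s2   s1  s3 
 * s3   s1  s3 
(> = start, * = accepting)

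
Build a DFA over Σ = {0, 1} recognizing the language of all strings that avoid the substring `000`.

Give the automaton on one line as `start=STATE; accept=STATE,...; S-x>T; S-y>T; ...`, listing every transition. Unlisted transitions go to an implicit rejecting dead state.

start=S0; accept=S0,S1,S2; S0-0>S1; S0-1>S0; S1-0>S2; S1-1>S0; S2-0>S3; S2-1>S0; S3-0>S3; S3-1>S3

Track partial matches of the forbidden pattern `000`. State S3 is a dead state reached once `000` has occurred; every other state accepts. S0 means no part of `000` is currently matched.
4 states suffice.
        0   1  
>* S0   S1  S0 
 * S1   S2  S0 
 * S2   S3  S0 
   S3   S3  S3 
(> = start, * = accepting)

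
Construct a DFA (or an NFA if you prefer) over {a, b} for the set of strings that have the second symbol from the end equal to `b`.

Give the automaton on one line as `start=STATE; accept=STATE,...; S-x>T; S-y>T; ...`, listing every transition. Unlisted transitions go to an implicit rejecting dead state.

start=q0; accept=q5,q6; q0-a>q1; q0-b>q2; q1-a>q3; q1-b>q4; q2-a>q5; q2-b>q6; q3-a>q3; q3-b>q4; q4-a>q5; q4-b>q6; q5-a>q3; q5-b>q4; q6-a>q5; q6-b>q6

A DFA must remember the last 2 symbols (since which symbol is second-to-last isn't known until the input ends). Use one state per possible window of the last ≤2 symbols; accept from those whose window starts with `b`.
7 states suffice.
        a   b  
>  q0   q1  q2 
   q1   q3  q4 
   q2   q5  q6 
   q3   q3  q4 
   q4   q5  q6 
 * q5   q3  q4 
 * q6   q5  q6 
(> = start, * = accepting)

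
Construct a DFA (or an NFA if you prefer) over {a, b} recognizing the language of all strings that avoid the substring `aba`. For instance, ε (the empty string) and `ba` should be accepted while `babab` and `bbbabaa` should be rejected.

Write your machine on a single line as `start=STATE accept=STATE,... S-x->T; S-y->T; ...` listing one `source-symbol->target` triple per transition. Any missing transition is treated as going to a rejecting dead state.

Track partial matches of the forbidden pattern `aba`. State q3 is a dead state reached once `aba` has occurred; every other state accepts. q0 means no part of `aba` is currently matched.
A 4-state machine:
        a   b  
>* q0   q1  q0 
 * q1   q1  q2 
 * q2   q3  q0 
   q3   q3  q3 
(> = start, * = accepting)

start=q0; accept=q0,q1,q2; q0-a->q1; q0-b->q0; q1-a->q1; q1-b->q2; q2-a->q3; q2-b->q0; q3-a->q3; q3-b->q3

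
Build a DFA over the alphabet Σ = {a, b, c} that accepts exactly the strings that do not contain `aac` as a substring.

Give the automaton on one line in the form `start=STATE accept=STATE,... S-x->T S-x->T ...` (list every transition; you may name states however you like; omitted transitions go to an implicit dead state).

start=q0 accept=q0,q1,q2 q0-a->q1 q0-b->q0 q0-c->q0 q1-a->q2 q1-b->q0 q1-c->q0 q2-a->q2 q2-b->q0 q2-c->q3 q3-a->q3 q3-b->q3 q3-c->q3

This is the complement of 'contains `aac`'. Use the same substring-matching states — q0 through q3 holding how much of `aac` has just been matched — but flip the accepting set: everything except the trap q3 accepts.
4 states suffice.
        a   b   c  
>* q0   q1  q0  q0 
 * q1   q2  q0  q0 
 * q2   q2  q0  q3 
   q3   q3  q3  q3 
(> = start, * = accepting)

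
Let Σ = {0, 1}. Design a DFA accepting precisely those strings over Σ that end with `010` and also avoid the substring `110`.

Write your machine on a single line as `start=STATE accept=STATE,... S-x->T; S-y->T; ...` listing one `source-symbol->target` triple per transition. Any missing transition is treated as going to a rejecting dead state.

Handle the two conditions separately and then intersect. The first has 4 states tracking how much of the suffix `010` has currently been matched; the second has 4 states tracking partial matches of the forbidden pattern `110`. A product state is a pair (one from each), accepting exactly when both do.
With 10 states:
        0   1  
>  s0   s1  s2 
   s1   s1  s3 
   s2   s1  s4 
   s3   s5  s4 
   s4   s6  s4 
 * s5   s1  s3 
   s6   s6  s7 
   s7   s8  s9 
   s8   s6  s7 
   s9   s6  s9 
(> = start, * = accepting)

start=s0; accept=s5; s0-0->s1; s0-1->s2; s1-0->s1; s1-1->s3; s2-0->s1; s2-1->s4; s3-0->s5; s3-1->s4; s4-0->s6; s4-1->s4; s5-0->s1; s5-1->s3; s6-0->s6; s6-1->s7; s7-0->s8; s7-1->s9; s8-0->s6; s8-1->s7; s9-0->s6; s9-1->s9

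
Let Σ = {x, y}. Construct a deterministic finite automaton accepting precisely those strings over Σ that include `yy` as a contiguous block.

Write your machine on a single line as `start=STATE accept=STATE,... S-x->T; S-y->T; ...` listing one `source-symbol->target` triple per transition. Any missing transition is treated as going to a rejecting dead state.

Track how much of `yy` has been matched so far: state A is no progress, C is the absorbing accept state reached once `yy` has occurred. Intermediate states record partial matches; on a mismatch, fall back to the longest reusable overlap.
       x  y 
>  A   A  B 
   B   A  C 
 * C   C  C 
(> = start, * = accepting)

start=A; accept=C; A-x->A; A-y->B; B-x->A; B-y->C; C-x->C; C-y->C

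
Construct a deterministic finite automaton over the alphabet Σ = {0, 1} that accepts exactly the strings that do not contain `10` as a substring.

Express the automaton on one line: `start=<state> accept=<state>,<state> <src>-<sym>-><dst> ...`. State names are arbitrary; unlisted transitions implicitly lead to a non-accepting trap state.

start=q0 accept=q0,q1 q0-0->q0 q0-1->q1 q1-0->q2 q1-1->q1 q2-0->q2 q2-1->q2

Track partial matches of the forbidden pattern `10`. State q2 is a dead state reached once `10` has occurred; every other state accepts. q0 means no part of `10` is currently matched.
        0   1  
>* q0   q0  q1 
 * q1   q2  q1 
   q2   q2  q2 
(> = start, * = accepting)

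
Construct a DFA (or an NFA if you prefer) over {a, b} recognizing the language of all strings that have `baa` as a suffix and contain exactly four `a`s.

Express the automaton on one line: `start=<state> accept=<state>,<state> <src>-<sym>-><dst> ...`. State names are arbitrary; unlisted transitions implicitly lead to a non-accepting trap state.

Handle the two conditions separately and then intersect. The first has 4 states tracking how much of the suffix `baa` has currently been matched; the second has 6 states tracking the count of `a`s, saturating at 5. A product state is a pair (one from each), accepting exactly when both do. Equivalent product states are then merged.
With 7 states:
        a   b  
>  S0   S1  S0 
   S1   S2  S1 
   S2   S3  S4 
   S3   S3  S3 
   S4   S5  S4 
   S5   S6  S3 
 * S6   S3  S3 
(> = start, * = accepting)

start=S0 accept=S6 S0-a->S1 S0-b->S0 S1-a->S2 S1-b->S1 S2-a->S3 S2-b->S4 S3-a->S3 S3-b->S3 S4-a->S5 S4-b->S4 S5-a->S6 S5-b->S3 S6-a->S3 S6-b->S3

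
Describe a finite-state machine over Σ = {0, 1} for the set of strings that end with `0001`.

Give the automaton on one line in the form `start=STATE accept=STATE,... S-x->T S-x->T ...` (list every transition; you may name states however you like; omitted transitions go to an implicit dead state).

start=S0 accept=S4 S0-0->S1 S0-1->S0 S1-0->S2 S1-1->S0 S2-0->S3 S2-1->S0 S3-0->S3 S3-1->S4 S4-0->S1 S4-1->S0

Let each state record the length of the longest suffix of the input read so far that is also a prefix of `0001`. S1 means the last symbol is `0`; S2 means the last 2 symbols are `00`; S3 means the last 3 symbols are `000`; S4 means the last 4 symbols are `0001`. Accept only at S4, where the string currently ends in `0001`.
A 5-state machine:
        0   1  
>  S0   S1  S0 
   S1   S2  S0 
   S2   S3  S0 
   S3   S3  S4 
 * S4   S1  S0 
(> = start, * = accepting)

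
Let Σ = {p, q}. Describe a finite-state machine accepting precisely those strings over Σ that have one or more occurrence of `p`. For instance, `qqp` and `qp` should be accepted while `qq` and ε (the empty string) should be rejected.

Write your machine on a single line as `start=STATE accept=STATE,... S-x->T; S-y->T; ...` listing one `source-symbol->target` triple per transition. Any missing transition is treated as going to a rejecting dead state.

Only the number of `p`s matters, and only up to 2. Make a chain S0 → S1 → S2 advanced by each `p` (with S2 absorbing); every other symbol self-loops. The accepting set is {S1, S2}.
With 3 states:
        p   q  
>  S0   S1  S0 
 * S1   S2  S1 
 * S2   S2  S2 
(> = start, * = accepting)

start=S0; accept=S1,S2; S0-p->S1; S0-q->S0; S1-p->S2; S1-q->S1; S2-p->S2; S2-q->S2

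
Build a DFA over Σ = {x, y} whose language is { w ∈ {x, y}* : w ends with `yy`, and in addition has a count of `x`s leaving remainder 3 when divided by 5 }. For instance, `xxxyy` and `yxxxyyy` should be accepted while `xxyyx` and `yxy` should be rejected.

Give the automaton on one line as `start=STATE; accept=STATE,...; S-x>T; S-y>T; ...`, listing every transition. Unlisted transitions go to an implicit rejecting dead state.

Handle the two conditions separately and then intersect. One (3 states) tracks how much of the suffix `yy` has currently been matched; the other (5 states) tracks the count of `x`s modulo 5. Each combined state is a pair, one component from each; accept when both components accept. Minimizing collapses redundant product states.
With 7 states:
        x   y  
>  q0   q1  q0 
   q1   q2  q1 
   q2   q3  q2 
   q3   q4  q5 
   q4   q0  q4 
   q5   q4  q6 
 * q6   q4  q6 
(> = start, * = accepting)

start=q0; accept=q6; q0-x>q1; q0-y>q0; q1-x>q2; q1-y>q1; q2-x>q3; q2-y>q2; q3-x>q4; q3-y>q5; q4-x>q0; q4-y>q4; q5-x>q4; q5-y>q6; q6-x>q4; q6-y>q6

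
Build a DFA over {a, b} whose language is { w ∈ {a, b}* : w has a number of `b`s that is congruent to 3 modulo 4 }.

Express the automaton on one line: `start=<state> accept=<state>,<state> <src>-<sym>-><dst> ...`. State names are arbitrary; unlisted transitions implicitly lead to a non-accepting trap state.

Keep the running count of `b`s modulo 4: each `b` advances along the cycle s0 → s1 → s2 → s3 → s0 while other symbols loop. Accept at s3.
        a   b  
>  s0   s0  s1 
   s1   s1  s2 
   s2   s2  s3 
 * s3   s3  s0 
(> = start, * = accepting)

start=s0 accept=s3 s0-a->s0 s0-b->s1 s1-a->s1 s1-b->s2 s2-a->s2 s2-b->s3 s3-a->s3 s3-b->s0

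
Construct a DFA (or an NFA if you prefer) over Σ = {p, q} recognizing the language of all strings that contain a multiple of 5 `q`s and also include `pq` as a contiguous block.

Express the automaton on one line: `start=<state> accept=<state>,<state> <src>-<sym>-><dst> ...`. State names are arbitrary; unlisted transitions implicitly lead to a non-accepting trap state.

Build one automaton per condition and run them in lockstep. The first has 5 states tracking the count of `q`s modulo 5; the second has 3 states tracking whether and how much of `pq` has been seen. A product state is a pair (one from each), accepting exactly when both do. Equivalent product states are then merged.
11 states suffice.
          p    q  
>  S0     S1   S2 
   S1     S1   S3 
   S2     S3   S4 
   S3     S3   S5 
   S4     S5   S6 
   S5     S5   S7 
   S6     S7   S8 
   S7     S7   S9 
   S8     S9   S0 
   S9     S9  S10 
 * S10   S10   S3 
(> = start, * = accepting)

start=S0 accept=S10 S0-p->S1 S0-q->S2 S1-p->S1 S1-q->S3 S2-p->S3 S2-q->S4 S3-p->S3 S3-q->S5 S4-p->S5 S4-q->S6 S5-p->S5 S5-q->S7 S6-p->S7 S6-q->S8 S7-p->S7 S7-q->S9 S8-p->S9 S8-q->S0 S9-p->S9 S9-q->S10 S10-p->S10 S10-q->S3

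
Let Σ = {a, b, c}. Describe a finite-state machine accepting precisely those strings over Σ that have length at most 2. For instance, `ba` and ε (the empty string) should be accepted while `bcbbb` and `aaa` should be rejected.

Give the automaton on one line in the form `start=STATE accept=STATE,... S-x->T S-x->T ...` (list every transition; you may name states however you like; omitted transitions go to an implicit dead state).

We only need to distinguish lengths 0, 1, …, 2, and '>2'. Chain S0 → S1 → S2 → S3 on every symbol, with S3 looping. Accepting states: {S0, S1, S2}.
With 4 states:
        a   b   c  
>* S0   S1  S1  S1 
 * S1   S2  S2  S2 
 * S2   S3  S3  S3 
   S3   S3  S3  S3 
(> = start, * = accepting)

start=S0 accept=S0,S1,S2 S0-a->S1 S0-b->S1 S0-c->S1 S1-a->S2 S1-b->S2 S1-c->S2 S2-a->S3 S2-b->S3 S2-c->S3 S3-a->S3 S3-b->S3 S3-c->S3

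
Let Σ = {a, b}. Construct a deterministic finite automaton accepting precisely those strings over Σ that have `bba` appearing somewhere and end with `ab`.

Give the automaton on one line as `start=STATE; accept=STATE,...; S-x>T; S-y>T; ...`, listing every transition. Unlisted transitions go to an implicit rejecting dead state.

Run two small machines in parallel and take their product. One (4 states) tracks whether and how much of `bba` has been seen; the other (3 states) tracks how much of the suffix `ab` has currently been matched. Each combined state is a pair, one component from each; accept when both components accept.
With 8 states:
        a   b  
>  q0   q1  q2 
   q1   q1  q3 
   q2   q1  q4 
   q3   q1  q4 
   q4   q5  q4 
   q5   q5  q6 
 * q6   q5  q7 
   q7   q5  q7 
(> = start, * = accepting)

start=q0; accept=q6; q0-a>q1; q0-b>q2; q1-a>q1; q1-b>q3; q2-a>q1; q2-b>q4; q3-a>q1; q3-b>q4; q4-a>q5; q4-b>q4; q5-a>q5; q5-b>q6; q6-a>q5; q6-b>q7; q7-a>q5; q7-b>q7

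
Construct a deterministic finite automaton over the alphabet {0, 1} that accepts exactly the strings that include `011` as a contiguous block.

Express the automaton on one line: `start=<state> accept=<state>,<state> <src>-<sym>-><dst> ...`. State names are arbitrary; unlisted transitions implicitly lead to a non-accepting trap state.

States s0..s2 record the length of the longest prefix of `011` that matches the current input suffix. Reaching s3 means `011` has been seen, and we stay there forever. Accept from s3.
With 4 states:
        0   1  
>  s0   s1  s0 
   s1   s1  s2 
   s2   s1  s3 
 * s3   s3  s3 
(> = start, * = accepting)

start=s0 accept=s3 s0-0->s1 s0-1->s0 s1-0->s1 s1-1->s2 s2-0->s1 s2-1->s3 s3-0->s3 s3-1->s3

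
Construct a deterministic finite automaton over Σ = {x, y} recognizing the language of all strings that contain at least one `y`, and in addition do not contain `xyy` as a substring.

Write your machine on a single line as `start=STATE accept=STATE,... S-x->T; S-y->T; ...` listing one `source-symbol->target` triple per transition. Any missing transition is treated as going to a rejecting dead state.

Handle the two conditions separately and then intersect. The first has 3 states tracking the count of `y`s, saturating at 2; the second has 4 states tracking partial matches of the forbidden pattern `xyy`. A product state is a pair (one from each), accepting exactly when both do.
9 states suffice.
        x   y  
>  q0   q1  q2 
   q1   q1  q3 
 * q2   q4  q5 
 * q3   q4  q6 
 * q4   q4  q7 
 * q5   q8  q5 
   q6   q6  q6 
 * q7   q8  q6 
 * q8   q8  q7 
(> = start, * = accepting)

start=q0; accept=q2,q3,q4,q5,q7,q8; q0-x->q1; q0-y->q2; q1-x->q1; q1-y->q3; q2-x->q4; q2-y->q5; q3-x->q4; q3-y->q6; q4-x->q4; q4-y->q7; q5-x->q8; q5-y->q5; q6-x->q6; q6-y->q6; q7-x->q8; q7-y->q6; q8-x->q8; q8-y->q7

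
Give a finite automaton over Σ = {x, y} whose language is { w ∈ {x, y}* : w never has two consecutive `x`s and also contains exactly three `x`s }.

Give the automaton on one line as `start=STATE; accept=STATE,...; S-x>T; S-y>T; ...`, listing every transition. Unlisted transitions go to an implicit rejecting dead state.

Handle the two conditions separately and then intersect. One (3 states) tracks partial matches of the forbidden pattern `xx`; the other (5 states) tracks the count of `x`s, saturating at 4. Each combined state is a pair, one component from each; accept when both components accept. Minimizing collapses redundant product states.
A 7-state machine:
        x   y  
>  q0   q1  q0 
   q1   q2  q3 
   q2   q2  q2 
   q3   q4  q3 
   q4   q2  q5 
   q5   q6  q5 
 * q6   q2  q6 
(> = start, * = accepting)

start=q0; accept=q6; q0-x>q1; q0-y>q0; q1-x>q2; q1-y>q3; q2-x>q2; q2-y>q2; q3-x>q4; q3-y>q3; q4-x>q2; q4-y>q5; q5-x>q6; q5-y>q5; q6-x>q2; q6-y>q6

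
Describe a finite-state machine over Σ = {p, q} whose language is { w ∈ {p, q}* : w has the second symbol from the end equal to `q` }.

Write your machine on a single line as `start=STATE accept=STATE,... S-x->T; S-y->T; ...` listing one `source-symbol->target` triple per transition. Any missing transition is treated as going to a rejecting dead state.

start=s0; accept=s5,s6; s0-p->s1; s0-q->s2; s1-p->s3; s1-q->s4; s2-p->s5; s2-q->s6; s3-p->s3; s3-q->s4; s4-p->s5; s4-q->s6; s5-p->s3; s5-q->s4; s6-p->s5; s6-q->s6

Because acceptance depends on a position counted from the end, the machine has to buffer the most recent 2 symbols. Make each state the string of the last up-to-2 symbols read; on input `x` shift the window left and append `x`. Accept when the buffered window has length 2 and begins with `q`.
7 states suffice.
        p   q  
>  s0   s1  s2 
   s1   s3  s4 
   s2   s5  s6 
   s3   s3  s4 
   s4   s5  s6 
 * s5   s3  s4 
 * s6   s5  s6 
(> = start, * = accepting)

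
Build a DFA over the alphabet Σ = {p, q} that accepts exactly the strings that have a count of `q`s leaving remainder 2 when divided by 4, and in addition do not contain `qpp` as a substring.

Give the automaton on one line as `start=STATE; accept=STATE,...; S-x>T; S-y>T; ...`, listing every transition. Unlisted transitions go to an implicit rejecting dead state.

start=A; accept=D,F; A-p>A; A-q>B; B-p>C; B-q>D; C-p>E; C-q>D; D-p>F; D-q>G; E-p>E; E-q>E; F-p>E; F-q>G; G-p>H; G-q>I; H-p>E; H-q>I; I-p>J; I-q>B; J-p>E; J-q>B

Build one automaton per condition and run them in lockstep. One (4 states) tracks the count of `q`s modulo 4; the other (4 states) tracks partial matches of the forbidden pattern `qpp`. Each combined state is a pair, one component from each; accept when both components accept. Equivalent product states are then merged.
10 states suffice.
       p  q 
>  A   A  B 
   B   C  D 
   C   E  D 
 * D   F  G 
   E   E  E 
 * F   E  G 
   G   H  I 
   H   E  I 
   I   J  B 
   J   E  B 
(> = start, * = accepting)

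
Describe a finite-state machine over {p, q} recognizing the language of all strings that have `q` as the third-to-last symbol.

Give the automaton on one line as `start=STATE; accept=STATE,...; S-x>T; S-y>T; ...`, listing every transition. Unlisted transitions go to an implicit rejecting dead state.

start=S0; accept=S11,S12,S13,S14; S0-p>S1; S0-q>S2; S1-p>S3; S1-q>S4; S2-p>S5; S2-q>S6; S3-p>S7; S3-q>S8; S4-p>S9; S4-q>S10; S5-p>S11; S5-q>S12; S6-p>S13; S6-q>S14; S7-p>S7; S7-q>S8; S8-p>S9; S8-q>S10; S9-p>S11; S9-q>S12; S10-p>S13; S10-q>S14; S11-p>S7; S11-q>S8; S12-p>S9; S12-q>S10; S13-p>S11; S13-q>S12; S14-p>S13; S14-q>S14

A DFA must remember the last 3 symbols (since which symbol is third-to-last isn't known until the input ends). Use one state per possible window of the last ≤3 symbols; accept from those whose window starts with `q`.
15 states suffice.
          p    q  
>  S0     S1   S2 
   S1     S3   S4 
   S2     S5   S6 
   S3     S7   S8 
   S4     S9  S10 
   S5    S11  S12 
   S6    S13  S14 
   S7     S7   S8 
   S8     S9  S10 
   S9    S11  S12 
   S10   S13  S14 
 * S11    S7   S8 
 * S12    S9  S10 
 * S13   S11  S12 
 * S14   S13  S14 
(> = start, * = accepting)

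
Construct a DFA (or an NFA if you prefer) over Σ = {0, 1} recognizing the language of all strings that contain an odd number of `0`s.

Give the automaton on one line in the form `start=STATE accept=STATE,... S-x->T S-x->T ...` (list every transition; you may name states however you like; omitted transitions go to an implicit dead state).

start=q0 accept=q1 q0-0->q1 q0-1->q0 q1-0->q0 q1-1->q1

The only thing that matters is how many `0`s have appeared, reduced mod 2. Use one state per residue: q0 for 0, …, q1 for 1. Reading `0` moves to the next residue; anything else stays put. q1 is accepting.
2 states suffice.
        0   1  
>  q0   q1  q0 
 * q1   q0  q1 
(> = start, * = accepting)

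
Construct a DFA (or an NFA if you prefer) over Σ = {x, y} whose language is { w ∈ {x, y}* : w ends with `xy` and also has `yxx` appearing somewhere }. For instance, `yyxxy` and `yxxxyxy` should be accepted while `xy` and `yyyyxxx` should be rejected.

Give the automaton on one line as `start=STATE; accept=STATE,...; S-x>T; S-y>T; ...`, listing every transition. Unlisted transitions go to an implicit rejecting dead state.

Build one automaton per condition and run them in lockstep. The first has 3 states tracking how much of the suffix `xy` has currently been matched; the second has 4 states tracking whether and how much of `yxx` has been seen. A product state is a pair (one from each), accepting exactly when both do.
With 8 states:
        x   y  
>  S0   S1  S2 
   S1   S1  S3 
   S2   S4  S2 
   S3   S4  S2 
   S4   S5  S3 
   S5   S5  S6 
 * S6   S5  S7 
   S7   S5  S7 
(> = start, * = accepting)

start=S0; accept=S6; S0-x>S1; S0-y>S2; S1-x>S1; S1-y>S3; S2-x>S4; S2-y>S2; S3-x>S4; S3-y>S2; S4-x>S5; S4-y>S3; S5-x>S5; S5-y>S6; S6-x>S5; S6-y>S7; S7-x>S5; S7-y>S7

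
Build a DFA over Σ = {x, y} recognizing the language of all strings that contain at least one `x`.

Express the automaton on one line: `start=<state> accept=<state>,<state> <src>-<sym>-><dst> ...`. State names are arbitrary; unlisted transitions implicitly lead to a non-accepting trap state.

Only the number of `x`s matters, and only up to 2. Make a chain S0 → S1 → S2 advanced by each `x` (with S2 absorbing); every other symbol self-loops. The accepting set is {S1, S2}.
With 3 states:
        x   y  
>  S0   S1  S0 
 * S1   S2  S1 
 * S2   S2  S2 
(> = start, * = accepting)

start=S0 accept=S1,S2 S0-x->S1 S0-y->S0 S1-x->S2 S1-y->S1 S2-x->S2 S2-y->S2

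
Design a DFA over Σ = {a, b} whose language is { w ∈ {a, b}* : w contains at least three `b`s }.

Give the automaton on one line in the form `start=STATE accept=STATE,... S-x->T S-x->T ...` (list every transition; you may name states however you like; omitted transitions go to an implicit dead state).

start=q0 accept=q3,q4 q0-a->q0 q0-b->q1 q1-a->q1 q1-b->q2 q2-a->q2 q2-b->q3 q3-a->q3 q3-b->q4 q4-a->q4 q4-b->q4

Only the number of `b`s matters, and only up to 4. Make a chain q0 → q1 → q2 → q3 → q4 advanced by each `b` (with q4 absorbing); every other symbol self-loops. The accepting set is {q3, q4}.
5 states suffice.
        a   b  
>  q0   q0  q1 
   q1   q1  q2 
   q2   q2  q3 
 * q3   q3  q4 
 * q4   q4  q4 
(> = start, * = accepting)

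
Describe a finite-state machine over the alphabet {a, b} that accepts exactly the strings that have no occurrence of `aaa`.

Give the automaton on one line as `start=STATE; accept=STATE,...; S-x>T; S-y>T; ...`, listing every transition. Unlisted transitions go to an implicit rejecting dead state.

This is the complement of 'contains `aaa`'. Use the same substring-matching states — S0 through S3 holding how much of `aaa` has just been matched — but flip the accepting set: everything except the trap S3 accepts.
4 states suffice.
        a   b  
>* S0   S1  S0 
 * S1   S2  S0 
 * S2   S3  S0 
   S3   S3  S3 
(> = start, * = accepting)

start=S0; accept=S0,S1,S2; S0-a>S1; S0-b>S0; S1-a>S2; S1-b>S0; S2-a>S3; S2-b>S0; S3-a>S3; S3-b>S3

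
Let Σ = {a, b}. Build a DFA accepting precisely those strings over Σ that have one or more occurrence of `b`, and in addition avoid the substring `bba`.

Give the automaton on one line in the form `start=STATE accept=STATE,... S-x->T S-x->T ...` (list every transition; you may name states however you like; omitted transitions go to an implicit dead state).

start=q0 accept=q1,q2,q3,q4,q6 q0-a->q0 q0-b->q1 q1-a->q2 q1-b->q3 q2-a->q2 q2-b->q4 q3-a->q5 q3-b->q3 q4-a->q6 q4-b->q3 q5-a->q5 q5-b->q5 q6-a->q6 q6-b->q4

Build one automaton per condition and run them in lockstep. One (3 states) tracks the count of `b`s, saturating at 2; the other (4 states) tracks partial matches of the forbidden pattern `bba`. Each combined state is a pair, one component from each; accept when both components accept.
With 7 states:
        a   b  
>  q0   q0  q1 
 * q1   q2  q3 
 * q2   q2  q4 
 * q3   q5  q3 
 * q4   q6  q3 
   q5   q5  q5 
 * q6   q6  q4 
(> = start, * = accepting)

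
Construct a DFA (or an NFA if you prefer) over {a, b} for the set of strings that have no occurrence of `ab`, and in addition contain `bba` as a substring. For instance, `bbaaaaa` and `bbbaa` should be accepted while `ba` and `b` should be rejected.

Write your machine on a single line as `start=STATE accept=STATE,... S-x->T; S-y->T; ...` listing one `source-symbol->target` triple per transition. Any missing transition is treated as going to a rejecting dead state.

Run two small machines in parallel and take their product. The first has 3 states tracking partial matches of the forbidden pattern `ab`; the second has 4 states tracking whether and how much of `bba` has been seen. A product state is a pair (one from each), accepting exactly when both do. Minimizing collapses redundant product states.
With 5 states:
        a   b  
>  q0   q1  q2 
   q1   q1  q1 
   q2   q1  q3 
   q3   q4  q3 
 * q4   q4  q1 
(> = start, * = accepting)

start=q0; accept=q4; q0-a->q1; q0-b->q2; q1-a->q1; q1-b->q1; q2-a->q1; q2-b->q3; q3-a->q4; q3-b->q3; q4-a->q4; q4-b->q1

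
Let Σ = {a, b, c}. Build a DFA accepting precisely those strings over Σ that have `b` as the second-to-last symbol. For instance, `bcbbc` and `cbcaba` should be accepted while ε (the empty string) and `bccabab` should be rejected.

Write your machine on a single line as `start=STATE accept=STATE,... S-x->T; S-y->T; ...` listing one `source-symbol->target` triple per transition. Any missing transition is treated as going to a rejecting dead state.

A DFA must remember the last 2 symbols (since which symbol is second-to-last isn't known until the input ends). Use one state per possible window of the last ≤2 symbols; accept from those whose window starts with `b`.
13 states suffice.
          a    b    c  
>  s0     s1   s2   s3 
   s1     s4   s5   s6 
   s2     s7   s8   s9 
   s3    s10  s11  s12 
   s4     s4   s5   s6 
   s5     s7   s8   s9 
   s6    s10  s11  s12 
 * s7     s4   s5   s6 
 * s8     s7   s8   s9 
 * s9    s10  s11  s12 
   s10    s4   s5   s6 
   s11    s7   s8   s9 
   s12   s10  s11  s12 
(> = start, * = accepting)

start=s0; accept=s7,s8,s9; s0-a->s1; s0-b->s2; s0-c->s3; s1-a->s4; s1-b->s5; s1-c->s6; s2-a->s7; s2-b->s8; s2-c->s9; s3-a->s10; s3-b->s11; s3-c->s12; s4-a->s4; s4-b->s5; s4-c->s6; s5-a->s7; s5-b->s8; s5-c->s9; s6-a->s10; s6-b->s11; s6-c->s12; s7-a->s4; s7-b->s5; s7-c->s6; s8-a->s7; s8-b->s8; s8-c->s9; s9-a->s10; s9-b->s11; s9-c->s12; s10-a->s4; s10-b->s5; s10-c->s6; s11-a->s7; s11-b->s8; s11-c->s9; s12-a->s10; s12-b->s11; s12-c->s12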